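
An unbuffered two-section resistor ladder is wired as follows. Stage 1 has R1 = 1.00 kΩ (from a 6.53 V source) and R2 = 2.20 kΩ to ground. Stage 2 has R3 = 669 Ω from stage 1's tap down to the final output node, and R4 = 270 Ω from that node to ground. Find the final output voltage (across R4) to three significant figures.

V_out ≈ 0.745 V

Stage 2 presents R3+R4 = 939.0 Ω as a load on stage 1's tap.
Stage 1's lower leg becomes R2‖(R3+R4) = 658.1 Ω, so V_mid = 6.53 × 658.1/1658 = 2.592 V.
Stage 2 is itself unloaded: V_out = V_mid × R4/(R3+R4) = 2.592 × 270/939.0 = 0.745 V.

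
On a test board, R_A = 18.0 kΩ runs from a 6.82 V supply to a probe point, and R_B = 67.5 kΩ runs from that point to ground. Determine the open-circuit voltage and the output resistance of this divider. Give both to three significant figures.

V_th = 5.38 V, R_th = 14.2 kΩ

V_th is the open-circuit tap voltage: 6.82 × 67.5/(18.0 + 67.5) = 5.38 V.
With the supply zeroed, R_A and R_B appear in parallel from the tap: R_th = R_A‖R_B = (18.0 × 67.5)/85.50 = 14.2 kΩ.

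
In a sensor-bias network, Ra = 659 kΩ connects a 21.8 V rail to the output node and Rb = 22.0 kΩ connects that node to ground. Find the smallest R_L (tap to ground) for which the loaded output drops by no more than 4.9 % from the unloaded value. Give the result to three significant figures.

R_L(min) ≈ 413 kΩ

Output resistance R_th = Ra‖Rb = (659 × 22.0)/681.0 = 21.29 kΩ.
The fractional drop is R_th/(R_th + R_L); requiring this ≤ 0.0490 gives R_L ≥ R_th(1/0.0490 − 1) = 21.29 × 19.41 = 413 kΩ.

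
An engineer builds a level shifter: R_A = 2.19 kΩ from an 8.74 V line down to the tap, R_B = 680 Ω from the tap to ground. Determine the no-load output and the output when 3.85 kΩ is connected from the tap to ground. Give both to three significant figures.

Open-circuit: V = 8.74 × 680/(2190 + 680) = 2.07 V.
With the load, R_B becomes R_B‖R_L = 577.9 Ω, so V = 8.74 × 577.9/2768 = 1.82 V.

Unloaded: 2.07 V; loaded: 1.82 V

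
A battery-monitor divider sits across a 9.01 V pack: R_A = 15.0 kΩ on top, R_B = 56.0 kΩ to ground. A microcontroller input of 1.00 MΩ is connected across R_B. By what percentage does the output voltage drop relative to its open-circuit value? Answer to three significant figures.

1.17 %

The divider's output (Thévenin) resistance is R_A‖R_B = 11.83 kΩ.
Fractional drop under load = R_th/(R_th + R_L) = 11.83 / (11.83 + 1000) = 0.01169.
So the output falls by 1.17 %.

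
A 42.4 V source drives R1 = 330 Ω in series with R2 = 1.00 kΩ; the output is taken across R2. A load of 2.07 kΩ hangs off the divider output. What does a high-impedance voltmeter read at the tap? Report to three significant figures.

V_out ≈ 28.5 V

The load sits in parallel with R2: R2‖R_L = (1000 × 2070) / (1000 + 2070) = 674.3 Ω.
V_out = 42.4 × 674.3 / (330 + 674.3) = 42.4 × 674.3/1004 = 28.5 V.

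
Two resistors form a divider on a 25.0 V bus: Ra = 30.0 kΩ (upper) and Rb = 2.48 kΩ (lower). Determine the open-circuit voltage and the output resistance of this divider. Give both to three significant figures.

V_th = 1.91 V, R_th = 2.29 kΩ

V_th is the open-circuit tap voltage: 25.0 × 2.48/(30.0 + 2.48) = 1.91 V.
With the supply zeroed, Ra and Rb appear in parallel from the tap: R_th = Ra‖Rb = (30.0 × 2.48)/32.48 = 2.29 kΩ.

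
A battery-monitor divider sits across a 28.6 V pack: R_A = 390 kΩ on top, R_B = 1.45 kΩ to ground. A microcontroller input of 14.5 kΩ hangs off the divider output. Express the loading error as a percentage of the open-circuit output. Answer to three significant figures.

Unloaded V = 28.6 × 1.45/391.4 = 0.10594 V.
Loaded: R_B‖R_L = 1.318 kΩ, giving V = 28.6 × 1.318/391.3 = 0.096341 V.
Drop = (0.10594 − 0.096341) / 0.10594 = 9.06 %.

9.06 %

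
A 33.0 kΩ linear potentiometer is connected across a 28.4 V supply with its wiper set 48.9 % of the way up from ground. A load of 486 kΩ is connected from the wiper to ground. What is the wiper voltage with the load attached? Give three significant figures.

V ≈ 13.7 V

The wiper splits the pot into (1−α)R = 16.86 kΩ above and αR = 16.14 kΩ below.
Lower section ‖ load = 15.62 kΩ.
V_wiper = 28.4 × 15.62/(16.86 + 15.62) = 13.7 V.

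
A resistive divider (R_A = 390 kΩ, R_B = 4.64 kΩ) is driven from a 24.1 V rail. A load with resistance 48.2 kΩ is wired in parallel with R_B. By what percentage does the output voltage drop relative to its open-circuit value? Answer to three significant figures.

The divider's output (Thévenin) resistance is R_A‖R_B = 4.585 kΩ.
Fractional drop under load = R_th/(R_th + R_L) = 4.585 / (4.585 + 48.2) = 0.08687.
So the output falls by 8.69 %.

8.69 %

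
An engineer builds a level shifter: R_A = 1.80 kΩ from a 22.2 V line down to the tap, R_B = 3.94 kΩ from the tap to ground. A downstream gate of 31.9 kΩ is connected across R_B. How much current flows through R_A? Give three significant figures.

R_B‖R_L = 3.507 kΩ, so the source sees R_A + R_B‖R_L = 5.307 kΩ.
I = 22.2 V / 5.307 kΩ = 4.18 mA.

I ≈ 4.18 mA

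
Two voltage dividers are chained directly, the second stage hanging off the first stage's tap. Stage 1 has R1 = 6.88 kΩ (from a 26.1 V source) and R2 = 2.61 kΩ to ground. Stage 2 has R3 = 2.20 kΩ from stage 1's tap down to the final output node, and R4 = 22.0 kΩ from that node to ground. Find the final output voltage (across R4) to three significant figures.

V_out ≈ 6.05 V

Stage 2 presents R3+R4 = 24.20 kΩ as a load on stage 1's tap.
Stage 1's lower leg becomes R2‖(R3+R4) = 2.356 kΩ, so V_mid = 26.1 × 2.356/9.236 = 6.658 V.
Stage 2 is itself unloaded: V_out = V_mid × R4/(R3+R4) = 6.658 × 22.0/24.20 = 6.05 V.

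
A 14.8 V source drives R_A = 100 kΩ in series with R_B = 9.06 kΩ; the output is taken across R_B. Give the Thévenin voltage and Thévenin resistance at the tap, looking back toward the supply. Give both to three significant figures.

V_th = 1.23 V, R_th = 8.31 kΩ

V_th is the open-circuit tap voltage: 14.8 × 9.06/(100 + 9.06) = 1.23 V.
With the supply zeroed, R_A and R_B appear in parallel from the tap: R_th = R_A‖R_B = (100 × 9.06)/109.1 = 8.31 kΩ.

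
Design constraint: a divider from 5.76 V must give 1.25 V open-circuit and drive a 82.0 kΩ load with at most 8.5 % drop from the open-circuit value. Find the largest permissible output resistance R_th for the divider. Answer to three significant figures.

Loading drop = R_th/(R_th + R_L) ≤ 0.0850, so R_th ≤ R_L · ε/(1−ε) = 82.0 kΩ × 0.0850/0.9150 = 7.62 kΩ.
(Any R1, R2 with R2/(R1+R2) = 0.217 and R1‖R2 ≤ 7.62 kΩ will meet the spec.)

R_th ≤ 7.62 kΩ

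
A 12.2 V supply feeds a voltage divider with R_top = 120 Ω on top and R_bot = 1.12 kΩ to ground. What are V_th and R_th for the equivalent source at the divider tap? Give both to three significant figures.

V_th is the open-circuit tap voltage: 12.2 × 1120/(120 + 1120) = 11.0 V.
With the supply zeroed, R_top and R_bot appear in parallel from the tap: R_th = R_top‖R_bot = (120 × 1120)/1240 = 108 Ω.

V_th = 11.0 V, R_th = 108 Ω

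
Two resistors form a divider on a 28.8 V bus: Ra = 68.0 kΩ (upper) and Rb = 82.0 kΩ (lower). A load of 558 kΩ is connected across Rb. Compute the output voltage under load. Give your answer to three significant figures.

The load sits in parallel with Rb: Rb‖R_L = (82.0 × 558) / (82.0 + 558) = 71.49 kΩ.
V_out = 28.8 × 71.49 / (68.0 + 71.49) = 28.8 × 71.49/139.5 = 14.8 V.

V_out ≈ 14.8 V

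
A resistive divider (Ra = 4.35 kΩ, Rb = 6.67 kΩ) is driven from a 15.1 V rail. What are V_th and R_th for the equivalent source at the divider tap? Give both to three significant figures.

V_th = 9.14 V, R_th = 2.63 kΩ

V_th is the open-circuit tap voltage: 15.1 × 6.67/(4.35 + 6.67) = 9.14 V.
With the supply zeroed, Ra and Rb appear in parallel from the tap: R_th = Ra‖Rb = (4.35 × 6.67)/11.02 = 2.63 kΩ.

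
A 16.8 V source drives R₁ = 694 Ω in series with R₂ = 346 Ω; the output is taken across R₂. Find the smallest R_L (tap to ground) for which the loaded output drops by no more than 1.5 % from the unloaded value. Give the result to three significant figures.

R_L(min) ≈ 15.2 kΩ

Output resistance R_th = R₁‖R₂ = (694 × 346)/1040 = 230.9 Ω.
The fractional drop is R_th/(R_th + R_L); requiring this ≤ 0.0150 gives R_L ≥ R_th(1/0.0150 − 1) = 230.9 × 65.67 = 15.2 kΩ.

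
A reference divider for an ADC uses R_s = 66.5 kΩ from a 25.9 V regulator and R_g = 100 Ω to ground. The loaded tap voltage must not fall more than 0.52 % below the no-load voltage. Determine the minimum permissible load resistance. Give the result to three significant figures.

Output resistance R_th = R_s‖R_g = (66500 × 100)/66600 = 99.85 Ω.
The fractional drop is R_th/(R_th + R_L); requiring this ≤ 0.00520 gives R_L ≥ R_th(1/0.00520 − 1) = 99.85 × 191.3 = 19.1 kΩ.

R_L(min) ≈ 19.1 kΩ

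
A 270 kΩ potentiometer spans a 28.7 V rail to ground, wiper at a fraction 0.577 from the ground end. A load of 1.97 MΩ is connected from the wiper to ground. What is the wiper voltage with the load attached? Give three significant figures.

V ≈ 16.0 V

The wiper splits the pot into (1−α)R = 114.2 kΩ above and αR = 155.8 kΩ below.
Lower section ‖ load = 144.4 kΩ.
V_wiper = 28.7 × 144.4/(114.2 + 144.4) = 16.0 V.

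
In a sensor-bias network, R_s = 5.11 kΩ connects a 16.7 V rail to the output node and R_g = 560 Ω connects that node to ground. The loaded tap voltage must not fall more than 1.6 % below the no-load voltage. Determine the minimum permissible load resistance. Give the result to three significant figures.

Output resistance R_th = R_s‖R_g = (5110 × 560)/5670 = 504.7 Ω.
The fractional drop is R_th/(R_th + R_L); requiring this ≤ 0.0160 gives R_L ≥ R_th(1/0.0160 − 1) = 504.7 × 61.50 = 31.0 kΩ.

R_L(min) ≈ 31.0 kΩ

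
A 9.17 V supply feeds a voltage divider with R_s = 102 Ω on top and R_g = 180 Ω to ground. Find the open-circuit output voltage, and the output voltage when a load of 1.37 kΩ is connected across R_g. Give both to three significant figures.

Open-circuit: V = 9.17 × 180/(102 + 180) = 5.85 V.
With the load, R_g becomes R_g‖R_L = 159.1 Ω, so V = 9.17 × 159.1/261.1 = 5.59 V.

Unloaded: 5.85 V; loaded: 5.59 V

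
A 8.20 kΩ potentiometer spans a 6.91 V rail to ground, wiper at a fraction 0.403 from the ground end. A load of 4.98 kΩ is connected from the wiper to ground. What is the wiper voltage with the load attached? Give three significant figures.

The wiper splits the pot into (1−α)R = 4.895 kΩ above and αR = 3.305 kΩ below.
Lower section ‖ load = 1.986 kΩ.
V_wiper = 6.91 × 1.986/(4.895 + 1.986) = 1.99 V.

V ≈ 1.99 V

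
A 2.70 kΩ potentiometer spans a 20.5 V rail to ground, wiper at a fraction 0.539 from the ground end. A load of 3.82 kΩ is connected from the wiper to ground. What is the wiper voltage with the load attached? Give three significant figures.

V ≈ 9.40 V

The wiper splits the pot into (1−α)R = 1.245 kΩ above and αR = 1.455 kΩ below.
Lower section ‖ load = 1.054 kΩ.
V_wiper = 20.5 × 1.054/(1.245 + 1.054) = 9.40 V.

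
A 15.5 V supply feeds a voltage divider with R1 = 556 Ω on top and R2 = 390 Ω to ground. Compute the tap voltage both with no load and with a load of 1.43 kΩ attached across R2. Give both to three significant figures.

Unloaded: 6.39 V; loaded: 5.51 V

Open-circuit: V = 15.5 × 390/(556 + 390) = 6.39 V.
With the load, R2 becomes R2‖R_L = 306.4 Ω, so V = 15.5 × 306.4/862.4 = 5.51 V.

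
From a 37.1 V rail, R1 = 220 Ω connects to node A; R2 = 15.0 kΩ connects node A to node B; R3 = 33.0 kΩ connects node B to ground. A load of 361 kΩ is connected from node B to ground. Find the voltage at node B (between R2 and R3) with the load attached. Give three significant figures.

V ≈ 24.7 V

At node B, R3 is in parallel with the load: R3‖R_L = 30240 Ω.
Below node A the resistance is R2 + (R3‖R_L) = 45240 Ω, so V_A = 37.1 × 45240/45460 = 36.92 V.
Then V_B = V_A × (R3‖R_L)/(R2 + R3‖R_L) = 36.92 × 30240/45240 = 24.7 V.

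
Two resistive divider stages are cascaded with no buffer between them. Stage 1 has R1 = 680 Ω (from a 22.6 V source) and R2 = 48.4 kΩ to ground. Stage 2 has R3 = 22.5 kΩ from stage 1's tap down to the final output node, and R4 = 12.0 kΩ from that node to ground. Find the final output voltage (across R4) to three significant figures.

V_out ≈ 7.60 V

Stage 2 presents R3+R4 = 34500 Ω as a load on stage 1's tap.
Stage 1's lower leg becomes R2‖(R3+R4) = 20140 Ω, so V_mid = 22.6 × 20140/20820 = 21.86 V.
Stage 2 is itself unloaded: V_out = V_mid × R4/(R3+R4) = 21.86 × 12000/34500 = 7.60 V.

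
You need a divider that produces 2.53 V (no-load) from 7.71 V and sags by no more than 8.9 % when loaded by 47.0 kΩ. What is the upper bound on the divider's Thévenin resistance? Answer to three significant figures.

R_th ≤ 4.59 kΩ

Loading drop = R_th/(R_th + R_L) ≤ 0.0890, so R_th ≤ R_L · ε/(1−ε) = 47.0 kΩ × 0.0890/0.9110 = 4.59 kΩ.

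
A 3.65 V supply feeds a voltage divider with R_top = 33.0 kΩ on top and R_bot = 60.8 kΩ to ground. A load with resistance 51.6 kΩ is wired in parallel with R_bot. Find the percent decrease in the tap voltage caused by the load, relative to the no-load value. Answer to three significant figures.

29.3 %

The divider's output (Thévenin) resistance is R_top‖R_bot = 21.39 kΩ.
Fractional drop under load = R_th/(R_th + R_L) = 21.39 / (21.39 + 51.6) = 0.2931.
So the output falls by 29.3 %.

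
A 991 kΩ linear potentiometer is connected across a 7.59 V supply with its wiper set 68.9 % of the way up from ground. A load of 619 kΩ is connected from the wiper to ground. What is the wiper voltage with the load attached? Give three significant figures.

V ≈ 3.89 V

The wiper splits the pot into (1−α)R = 308.2 kΩ above and αR = 682.8 kΩ below.
Lower section ‖ load = 324.7 kΩ.
V_wiper = 7.59 × 324.7/(308.2 + 324.7) = 3.89 V.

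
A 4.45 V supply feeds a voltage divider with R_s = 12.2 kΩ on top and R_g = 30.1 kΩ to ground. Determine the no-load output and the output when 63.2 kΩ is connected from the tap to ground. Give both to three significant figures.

Unloaded: 3.17 V; loaded: 2.78 V

Open-circuit: V = 4.45 × 30.1/(12.2 + 30.1) = 3.17 V.
With the load, R_g becomes R_g‖R_L = 20.39 kΩ, so V = 4.45 × 20.39/32.59 = 2.78 V.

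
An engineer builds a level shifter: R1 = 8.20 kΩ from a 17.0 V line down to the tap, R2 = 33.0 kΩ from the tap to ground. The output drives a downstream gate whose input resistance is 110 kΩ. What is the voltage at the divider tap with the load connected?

The load sits in parallel with R2: R2‖R_L = (33.0 × 110) / (33.0 + 110) = 25.38 kΩ.
V_out = 17.0 × 25.38 / (8.20 + 25.38) = 17.0 × 25.38/33.58 = 12.8 V.

V_out ≈ 12.8 V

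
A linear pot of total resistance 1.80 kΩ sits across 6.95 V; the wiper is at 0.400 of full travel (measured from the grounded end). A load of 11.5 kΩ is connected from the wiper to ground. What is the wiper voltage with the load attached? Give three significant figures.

The wiper splits the pot into (1−α)R = 1080 Ω above and αR = 720.0 Ω below.
Lower section ‖ load = 677.6 Ω.
V_wiper = 6.95 × 677.6/(1080 + 677.6) = 2.68 V.

V ≈ 2.68 V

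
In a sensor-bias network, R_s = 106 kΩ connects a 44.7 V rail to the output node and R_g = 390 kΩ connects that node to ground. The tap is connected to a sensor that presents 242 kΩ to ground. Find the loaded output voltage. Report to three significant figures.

The load sits in parallel with R_g: R_g‖R_L = (390 × 242) / (390 + 242) = 149.3 kΩ.
V_out = 44.7 × 149.3 / (106 + 149.3) = 44.7 × 149.3/255.3 = 26.1 V.
(Unloaded it would have been 35.1 V.)

V_out ≈ 26.1 V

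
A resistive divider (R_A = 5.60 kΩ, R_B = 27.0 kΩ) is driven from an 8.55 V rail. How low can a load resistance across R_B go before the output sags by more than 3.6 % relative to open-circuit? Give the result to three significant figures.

Output resistance R_th = R_A‖R_B = (5.60 × 27.0)/32.60 = 4.638 kΩ.
The fractional drop is R_th/(R_th + R_L); requiring this ≤ 0.0360 gives R_L ≥ R_th(1/0.0360 − 1) = 4.638 × 26.78 = 124 kΩ.

R_L(min) ≈ 124 kΩ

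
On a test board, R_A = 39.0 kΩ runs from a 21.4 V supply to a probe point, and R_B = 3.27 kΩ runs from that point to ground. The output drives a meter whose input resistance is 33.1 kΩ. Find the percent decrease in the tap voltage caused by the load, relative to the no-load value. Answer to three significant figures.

8.35 %

The divider's output (Thévenin) resistance is R_A‖R_B = 3.017 kΩ.
Fractional drop under load = R_th/(R_th + R_L) = 3.017 / (3.017 + 33.1) = 0.08353.
So the output falls by 8.35 %.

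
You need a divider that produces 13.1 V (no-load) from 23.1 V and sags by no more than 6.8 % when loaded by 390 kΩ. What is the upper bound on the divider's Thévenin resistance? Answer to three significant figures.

Loading drop = R_th/(R_th + R_L) ≤ 0.0680, so R_th ≤ R_L · ε/(1−ε) = 390 kΩ × 0.0680/0.9320 = 28.5 kΩ.
(Any R1, R2 with R2/(R1+R2) = 0.567 and R1‖R2 ≤ 28.5 kΩ will meet the spec.)

R_th ≤ 28.5 kΩ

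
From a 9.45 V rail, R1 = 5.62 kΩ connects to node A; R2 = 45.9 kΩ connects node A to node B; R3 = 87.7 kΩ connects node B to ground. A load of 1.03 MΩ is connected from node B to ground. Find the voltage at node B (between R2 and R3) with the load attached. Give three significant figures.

At node B, R3 is in parallel with the load: R3‖R_L = 80.82 kΩ.
Below node A the resistance is R2 + (R3‖R_L) = 126.7 kΩ, so V_A = 9.45 × 126.7/132.3 = 9.049 V.
Then V_B = V_A × (R3‖R_L)/(R2 + R3‖R_L) = 9.049 × 80.82/126.7 = 5.77 V.

V ≈ 5.77 V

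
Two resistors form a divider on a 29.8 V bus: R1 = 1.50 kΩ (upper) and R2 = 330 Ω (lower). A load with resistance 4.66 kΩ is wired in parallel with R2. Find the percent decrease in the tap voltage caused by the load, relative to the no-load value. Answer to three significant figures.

5.49 %

The divider's output (Thévenin) resistance is R1‖R2 = 270.5 Ω.
Fractional drop under load = R_th/(R_th + R_L) = 270.5 / (270.5 + 4660) = 0.05486.
So the output falls by 5.49 %.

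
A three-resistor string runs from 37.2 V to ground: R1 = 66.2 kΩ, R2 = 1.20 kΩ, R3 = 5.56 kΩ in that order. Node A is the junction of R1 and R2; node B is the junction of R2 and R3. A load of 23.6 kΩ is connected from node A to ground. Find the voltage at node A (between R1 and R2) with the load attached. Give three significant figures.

Below node A the series string R2+R3 = 6.760 kΩ sits in parallel with the 23.6 kΩ load: 5.255 kΩ.
V_A = 37.2 × 5.255/(66.2 + 5.255) = 2.74 V.

V ≈ 2.74 V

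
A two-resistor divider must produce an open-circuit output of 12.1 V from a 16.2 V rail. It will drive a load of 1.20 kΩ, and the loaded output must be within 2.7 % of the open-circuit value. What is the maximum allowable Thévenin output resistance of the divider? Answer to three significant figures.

R_th ≤ 33.3 Ω

Loading drop = R_th/(R_th + R_L) ≤ 0.0270, so R_th ≤ R_L · ε/(1−ε) = 1.20 kΩ × 0.0270/0.9730 = 33.3 Ω.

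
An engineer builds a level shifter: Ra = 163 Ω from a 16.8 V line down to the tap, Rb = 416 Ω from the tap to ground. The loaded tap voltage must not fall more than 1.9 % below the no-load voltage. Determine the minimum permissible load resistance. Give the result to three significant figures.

R_L(min) ≈ 6.05 kΩ

Output resistance R_th = Ra‖Rb = (163 × 416)/579.0 = 117.1 Ω.
The fractional drop is R_th/(R_th + R_L); requiring this ≤ 0.0190 gives R_L ≥ R_th(1/0.0190 − 1) = 117.1 × 51.63 = 6.05 kΩ.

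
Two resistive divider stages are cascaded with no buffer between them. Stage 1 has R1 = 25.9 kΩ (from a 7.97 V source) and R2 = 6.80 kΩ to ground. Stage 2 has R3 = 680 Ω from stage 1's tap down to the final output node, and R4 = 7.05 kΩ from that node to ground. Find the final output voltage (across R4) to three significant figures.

Stage 2 presents R3+R4 = 7730 Ω as a load on stage 1's tap.
Stage 1's lower leg becomes R2‖(R3+R4) = 3618 Ω, so V_mid = 7.97 × 3618/29520 = 0.9768 V.
Stage 2 is itself unloaded: V_out = V_mid × R4/(R3+R4) = 0.9768 × 7050/7730 = 0.891 V.

V_out ≈ 0.891 V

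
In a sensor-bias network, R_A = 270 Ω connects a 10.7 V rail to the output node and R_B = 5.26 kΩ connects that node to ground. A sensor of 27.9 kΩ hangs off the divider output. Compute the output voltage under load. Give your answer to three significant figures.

The load sits in parallel with R_B: R_B‖R_L = (5260 × 27900) / (5260 + 27900) = 4426 Ω.
V_out = 10.7 × 4426 / (270 + 4426) = 10.7 × 4426/4696 = 10.1 V.

V_out ≈ 10.1 V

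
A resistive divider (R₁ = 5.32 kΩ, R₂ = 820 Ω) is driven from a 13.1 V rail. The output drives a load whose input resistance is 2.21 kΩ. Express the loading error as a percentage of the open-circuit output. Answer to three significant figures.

24.3 %

Unloaded V = 13.1 × 820/6140 = 1.750 V.
Loaded: R₂‖R_L = 598.1 Ω, giving V = 13.1 × 598.1/5918 = 1.324 V.
Drop = (1.750 − 1.324) / 1.750 = 24.3 %.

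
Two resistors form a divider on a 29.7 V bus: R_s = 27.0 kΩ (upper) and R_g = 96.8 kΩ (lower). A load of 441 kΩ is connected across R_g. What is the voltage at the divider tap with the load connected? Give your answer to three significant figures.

V_out ≈ 22.2 V

The load sits in parallel with R_g: R_g‖R_L = (96.8 × 441) / (96.8 + 441) = 79.38 kΩ.
V_out = 29.7 × 79.38 / (27.0 + 79.38) = 29.7 × 79.38/106.4 = 22.2 V.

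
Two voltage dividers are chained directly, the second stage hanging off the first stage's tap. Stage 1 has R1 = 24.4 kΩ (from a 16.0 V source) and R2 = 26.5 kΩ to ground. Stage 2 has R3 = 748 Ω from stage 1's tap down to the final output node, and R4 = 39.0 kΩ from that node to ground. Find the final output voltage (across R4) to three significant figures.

V_out ≈ 6.19 V

Stage 2 presents R3+R4 = 39750 Ω as a load on stage 1's tap.
Stage 1's lower leg becomes R2‖(R3+R4) = 15900 Ω, so V_mid = 16.0 × 15900/40300 = 6.313 V.
Stage 2 is itself unloaded: V_out = V_mid × R4/(R3+R4) = 6.313 × 39000/39750 = 6.19 V.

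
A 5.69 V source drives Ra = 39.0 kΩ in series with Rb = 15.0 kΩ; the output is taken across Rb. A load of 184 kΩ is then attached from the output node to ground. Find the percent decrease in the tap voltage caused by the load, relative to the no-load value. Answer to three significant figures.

5.56 %

The divider's output (Thévenin) resistance is Ra‖Rb = 10.83 kΩ.
Fractional drop under load = R_th/(R_th + R_L) = 10.83 / (10.83 + 184) = 0.05560.
So the output falls by 5.56 %.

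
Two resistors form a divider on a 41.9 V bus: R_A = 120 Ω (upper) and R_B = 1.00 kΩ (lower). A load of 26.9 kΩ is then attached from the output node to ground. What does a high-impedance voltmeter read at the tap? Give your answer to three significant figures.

V_out ≈ 37.3 V

The load sits in parallel with R_B: R_B‖R_L = (1000 × 26900) / (1000 + 26900) = 964.2 Ω.
V_out = 41.9 × 964.2 / (120 + 964.2) = 41.9 × 964.2/1084 = 37.3 V.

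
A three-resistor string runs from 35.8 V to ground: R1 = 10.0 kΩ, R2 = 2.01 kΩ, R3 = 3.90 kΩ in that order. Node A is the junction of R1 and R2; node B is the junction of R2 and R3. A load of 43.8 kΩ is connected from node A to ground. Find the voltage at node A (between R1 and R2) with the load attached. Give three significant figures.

Below node A the series string R2+R3 = 5.910 kΩ sits in parallel with the 43.8 kΩ load: 5.207 kΩ.
V_A = 35.8 × 5.207/(10.0 + 5.207) = 12.3 V.

V ≈ 12.3 V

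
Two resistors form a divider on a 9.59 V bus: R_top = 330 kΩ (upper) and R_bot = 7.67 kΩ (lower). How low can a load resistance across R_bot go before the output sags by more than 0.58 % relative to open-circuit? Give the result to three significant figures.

R_L(min) ≈ 1.28 MΩ

Output resistance R_th = R_top‖R_bot = (330 × 7.67)/337.7 = 7.496 kΩ.
The fractional drop is R_th/(R_th + R_L); requiring this ≤ 0.00580 gives R_L ≥ R_th(1/0.00580 − 1) = 7.496 × 171.4 = 1.28 MΩ.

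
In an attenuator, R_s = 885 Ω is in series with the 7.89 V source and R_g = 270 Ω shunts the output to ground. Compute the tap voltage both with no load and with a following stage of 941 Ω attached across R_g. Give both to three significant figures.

Unloaded: 1.84 V; loaded: 1.51 V

Open-circuit: V = 7.89 × 270/(885 + 270) = 1.84 V.
With the load, R_g becomes R_g‖R_L = 209.8 Ω, so V = 7.89 × 209.8/1095 = 1.51 V.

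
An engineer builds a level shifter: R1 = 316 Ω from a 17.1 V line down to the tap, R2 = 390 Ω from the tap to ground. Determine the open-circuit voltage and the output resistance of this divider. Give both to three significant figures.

V_th is the open-circuit tap voltage: 17.1 × 390/(316 + 390) = 9.45 V.
With the supply zeroed, R1 and R2 appear in parallel from the tap: R_th = R1‖R2 = (316 × 390)/706.0 = 175 Ω.

V_th = 9.45 V, R_th = 175 Ω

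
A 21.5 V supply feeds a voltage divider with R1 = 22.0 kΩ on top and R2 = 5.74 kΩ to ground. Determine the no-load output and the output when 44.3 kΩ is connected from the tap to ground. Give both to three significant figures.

Unloaded: 4.45 V; loaded: 4.03 V

Open-circuit: V = 21.5 × 5.74/(22.0 + 5.74) = 4.45 V.
With the load, R2 becomes R2‖R_L = 5.082 kΩ, so V = 21.5 × 5.082/27.08 = 4.03 V.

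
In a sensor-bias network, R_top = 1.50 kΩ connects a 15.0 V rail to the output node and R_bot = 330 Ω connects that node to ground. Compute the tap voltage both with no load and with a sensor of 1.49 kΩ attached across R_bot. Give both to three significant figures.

Unloaded: 2.70 V; loaded: 2.29 V

Open-circuit: V = 15.0 × 330/(1500 + 330) = 2.70 V.
With the load, R_bot becomes R_bot‖R_L = 270.2 Ω, so V = 15.0 × 270.2/1770 = 2.29 V.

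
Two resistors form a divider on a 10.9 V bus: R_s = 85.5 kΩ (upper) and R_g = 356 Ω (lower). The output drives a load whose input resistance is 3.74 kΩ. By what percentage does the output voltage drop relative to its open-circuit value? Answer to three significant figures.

Unloaded V = 10.9 × 356/85860 = 0.045197 V.
Loaded: R_g‖R_L = 325.1 Ω, giving V = 10.9 × 325.1/85830 = 0.041283 V.
Drop = (0.045197 − 0.041283) / 0.045197 = 8.66 %.

8.66 %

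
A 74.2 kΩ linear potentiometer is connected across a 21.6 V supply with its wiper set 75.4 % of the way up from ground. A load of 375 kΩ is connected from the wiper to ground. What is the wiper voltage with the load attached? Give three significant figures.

The wiper splits the pot into (1−α)R = 18.25 kΩ above and αR = 55.95 kΩ below.
Lower section ‖ load = 48.68 kΩ.
V_wiper = 21.6 × 48.68/(18.25 + 48.68) = 15.7 V.

V ≈ 15.7 V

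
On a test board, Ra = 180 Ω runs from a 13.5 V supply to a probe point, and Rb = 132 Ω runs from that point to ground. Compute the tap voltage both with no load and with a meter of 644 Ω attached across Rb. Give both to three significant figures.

Unloaded: 5.71 V; loaded: 5.11 V

Open-circuit: V = 13.5 × 132/(180 + 132) = 5.71 V.
With the load, Rb becomes Rb‖R_L = 109.5 Ω, so V = 13.5 × 109.5/289.5 = 5.11 V.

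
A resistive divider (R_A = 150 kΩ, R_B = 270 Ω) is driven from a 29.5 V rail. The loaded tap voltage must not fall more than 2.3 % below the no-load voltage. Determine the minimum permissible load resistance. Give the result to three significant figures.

Output resistance R_th = R_A‖R_B = (150000 × 270)/150300 = 269.5 Ω.
The fractional drop is R_th/(R_th + R_L); requiring this ≤ 0.0230 gives R_L ≥ R_th(1/0.0230 − 1) = 269.5 × 42.48 = 11.4 kΩ.

R_L(min) ≈ 11.4 kΩ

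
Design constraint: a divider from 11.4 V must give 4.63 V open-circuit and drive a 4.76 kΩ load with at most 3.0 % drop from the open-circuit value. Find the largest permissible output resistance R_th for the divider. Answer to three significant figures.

Loading drop = R_th/(R_th + R_L) ≤ 0.0300, so R_th ≤ R_L · ε/(1−ε) = 4.76 kΩ × 0.0300/0.9700 = 147 Ω.
(Any R1, R2 with R2/(R1+R2) = 0.406 and R1‖R2 ≤ 147 Ω will meet the spec.)

R_th ≤ 147 Ω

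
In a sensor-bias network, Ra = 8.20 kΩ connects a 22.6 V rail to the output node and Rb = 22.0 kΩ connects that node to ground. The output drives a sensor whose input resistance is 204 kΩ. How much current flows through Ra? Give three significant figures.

I ≈ 0.805 mA

Rb‖R_L = 19.86 kΩ, so the source sees Ra + Rb‖R_L = 28.06 kΩ.
I = 22.6 V / 28.06 kΩ = 0.805 mA.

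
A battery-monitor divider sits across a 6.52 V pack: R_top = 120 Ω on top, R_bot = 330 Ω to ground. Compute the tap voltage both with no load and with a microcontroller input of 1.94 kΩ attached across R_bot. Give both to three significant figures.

Unloaded: 4.78 V; loaded: 4.57 V

Open-circuit: V = 6.52 × 330/(120 + 330) = 4.78 V.
With the load, R_bot becomes R_bot‖R_L = 282.0 Ω, so V = 6.52 × 282.0/402.0 = 4.57 V.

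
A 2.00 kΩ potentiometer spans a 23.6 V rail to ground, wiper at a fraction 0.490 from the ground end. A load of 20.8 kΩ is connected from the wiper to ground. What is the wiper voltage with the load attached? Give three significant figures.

V ≈ 11.3 V

The wiper splits the pot into (1−α)R = 1020 Ω above and αR = 980.0 Ω below.
Lower section ‖ load = 935.9 Ω.
V_wiper = 23.6 × 935.9/(1020 + 935.9) = 11.3 V.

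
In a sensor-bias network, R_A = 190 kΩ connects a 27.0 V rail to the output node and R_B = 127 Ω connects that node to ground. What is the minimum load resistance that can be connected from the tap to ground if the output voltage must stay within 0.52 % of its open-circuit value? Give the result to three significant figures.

Output resistance R_th = R_A‖R_B = (190000 × 127)/190100 = 126.9 Ω.
The fractional drop is R_th/(R_th + R_L); requiring this ≤ 0.00520 gives R_L ≥ R_th(1/0.00520 − 1) = 126.9 × 191.3 = 24.3 kΩ.

R_L(min) ≈ 24.3 kΩ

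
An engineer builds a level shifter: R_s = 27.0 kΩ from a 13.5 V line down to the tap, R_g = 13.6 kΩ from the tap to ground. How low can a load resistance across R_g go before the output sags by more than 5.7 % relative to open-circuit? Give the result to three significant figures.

Output resistance R_th = R_s‖R_g = (27.0 × 13.6)/40.60 = 9.044 kΩ.
The fractional drop is R_th/(R_th + R_L); requiring this ≤ 0.0570 gives R_L ≥ R_th(1/0.0570 − 1) = 9.044 × 16.54 = 150 kΩ.

R_L(min) ≈ 150 kΩ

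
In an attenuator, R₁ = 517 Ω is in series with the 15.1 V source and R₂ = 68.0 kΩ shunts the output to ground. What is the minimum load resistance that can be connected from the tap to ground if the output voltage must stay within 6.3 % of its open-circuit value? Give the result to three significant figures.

R_L(min) ≈ 7.63 kΩ

Output resistance R_th = R₁‖R₂ = (517 × 68000)/68520 = 513.1 Ω.
The fractional drop is R_th/(R_th + R_L); requiring this ≤ 0.0630 gives R_L ≥ R_th(1/0.0630 − 1) = 513.1 × 14.87 = 7.63 kΩ.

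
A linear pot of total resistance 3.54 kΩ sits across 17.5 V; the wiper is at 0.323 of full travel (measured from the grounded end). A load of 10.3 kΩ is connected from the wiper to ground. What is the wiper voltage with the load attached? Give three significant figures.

V ≈ 5.26 V

The wiper splits the pot into (1−α)R = 2.397 kΩ above and αR = 1.143 kΩ below.
Lower section ‖ load = 1.029 kΩ.
V_wiper = 17.5 × 1.029/(2.397 + 1.029) = 5.26 V.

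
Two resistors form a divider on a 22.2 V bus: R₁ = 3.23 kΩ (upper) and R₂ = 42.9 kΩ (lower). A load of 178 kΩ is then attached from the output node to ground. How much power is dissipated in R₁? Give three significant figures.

P ≈ 1.11 mW

Total resistance from the source is R₁ + (R₂‖R_L) = 37.80 kΩ, so I = 22.2/37.80 kΩ = 0.5873 mA.
P = I²·R₁ = (0.5873 mA)² × 3.23 kΩ = 1.11 mW.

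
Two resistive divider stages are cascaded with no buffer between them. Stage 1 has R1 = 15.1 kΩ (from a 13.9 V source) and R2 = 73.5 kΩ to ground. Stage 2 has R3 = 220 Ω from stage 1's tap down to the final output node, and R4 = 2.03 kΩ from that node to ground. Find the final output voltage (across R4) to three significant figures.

Stage 2 presents R3+R4 = 2250 Ω as a load on stage 1's tap.
Stage 1's lower leg becomes R2‖(R3+R4) = 2183 Ω, so V_mid = 13.9 × 2183/17280 = 1.756 V.
Stage 2 is itself unloaded: V_out = V_mid × R4/(R3+R4) = 1.756 × 2030/2250 = 1.58 V.

V_out ≈ 1.58 V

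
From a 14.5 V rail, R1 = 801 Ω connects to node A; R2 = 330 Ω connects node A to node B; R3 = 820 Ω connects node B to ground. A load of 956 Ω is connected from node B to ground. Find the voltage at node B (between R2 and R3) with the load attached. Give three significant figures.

V ≈ 4.07 V

At node B, R3 is in parallel with the load: R3‖R_L = 441.4 Ω.
Below node A the resistance is R2 + (R3‖R_L) = 771.4 Ω, so V_A = 14.5 × 771.4/1572 = 7.114 V.
Then V_B = V_A × (R3‖R_L)/(R2 + R3‖R_L) = 7.114 × 441.4/771.4 = 4.07 V.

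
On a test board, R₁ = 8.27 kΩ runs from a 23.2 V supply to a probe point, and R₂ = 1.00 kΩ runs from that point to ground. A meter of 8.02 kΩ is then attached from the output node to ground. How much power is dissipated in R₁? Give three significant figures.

Total resistance from the source is R₁ + (R₂‖R_L) = 9.159 kΩ, so I = 23.2/9.159 kΩ = 2.533 mA.
P = I²·R₁ = (2.533 mA)² × 8.27 kΩ = 53.1 mW.

P ≈ 53.1 mW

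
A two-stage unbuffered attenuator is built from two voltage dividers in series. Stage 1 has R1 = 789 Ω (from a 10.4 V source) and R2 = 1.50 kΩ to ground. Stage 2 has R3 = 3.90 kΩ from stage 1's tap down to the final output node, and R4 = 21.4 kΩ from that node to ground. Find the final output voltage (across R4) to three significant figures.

V_out ≈ 5.65 V

Stage 2 presents R3+R4 = 25300 Ω as a load on stage 1's tap.
Stage 1's lower leg becomes R2‖(R3+R4) = 1416 Ω, so V_mid = 10.4 × 1416/2205 = 6.679 V.
Stage 2 is itself unloaded: V_out = V_mid × R4/(R3+R4) = 6.679 × 21400/25300 = 5.65 V.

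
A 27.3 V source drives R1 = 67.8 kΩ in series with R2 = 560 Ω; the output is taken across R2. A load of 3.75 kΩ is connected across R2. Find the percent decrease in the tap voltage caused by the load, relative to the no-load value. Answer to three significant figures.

Unloaded V = 27.3 × 560/68360 = 0.22364 V.
Loaded: R2‖R_L = 487.2 Ω, giving V = 27.3 × 487.2/68290 = 0.19479 V.
Drop = (0.22364 − 0.19479) / 0.22364 = 12.9 %.

12.9 %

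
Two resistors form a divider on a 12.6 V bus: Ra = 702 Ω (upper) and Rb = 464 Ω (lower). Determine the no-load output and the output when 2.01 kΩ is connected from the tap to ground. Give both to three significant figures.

Unloaded: 5.01 V; loaded: 4.40 V

Open-circuit: V = 12.6 × 464/(702 + 464) = 5.01 V.
With the load, Rb becomes Rb‖R_L = 377.0 Ω, so V = 12.6 × 377.0/1079 = 4.40 V.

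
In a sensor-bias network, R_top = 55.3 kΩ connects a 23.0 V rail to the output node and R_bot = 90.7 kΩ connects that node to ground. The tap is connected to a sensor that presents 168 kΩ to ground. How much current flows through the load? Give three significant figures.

I_L ≈ 0.0706 mA

R_bot‖R_L = 58.90 kΩ; V_out = 23.0 × 58.90/114.2 = 11.86 V.
I_L = V_out / R_L = 11.86 / 168 kΩ = 0.0706 mA.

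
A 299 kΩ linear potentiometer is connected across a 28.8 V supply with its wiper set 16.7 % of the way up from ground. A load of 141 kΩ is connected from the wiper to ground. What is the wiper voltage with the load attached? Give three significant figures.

The wiper splits the pot into (1−α)R = 249.1 kΩ above and αR = 49.93 kΩ below.
Lower section ‖ load = 36.87 kΩ.
V_wiper = 28.8 × 36.87/(249.1 + 36.87) = 3.71 V.

V ≈ 3.71 V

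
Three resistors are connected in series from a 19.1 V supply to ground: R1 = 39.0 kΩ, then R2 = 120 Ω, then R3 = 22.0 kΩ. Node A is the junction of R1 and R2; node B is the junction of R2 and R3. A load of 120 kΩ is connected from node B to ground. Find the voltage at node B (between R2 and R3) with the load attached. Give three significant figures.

At node B, R3 is in parallel with the load: R3‖R_L = 18590 Ω.
Below node A the resistance is R2 + (R3‖R_L) = 18710 Ω, so V_A = 19.1 × 18710/57710 = 6.193 V.
Then V_B = V_A × (R3‖R_L)/(R2 + R3‖R_L) = 6.193 × 18590/18710 = 6.15 V.

V ≈ 6.15 V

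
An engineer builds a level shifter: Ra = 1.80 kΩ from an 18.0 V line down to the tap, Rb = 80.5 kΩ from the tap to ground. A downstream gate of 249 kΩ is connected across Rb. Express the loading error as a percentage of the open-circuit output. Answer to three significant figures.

0.702 %

The divider's output (Thévenin) resistance is Ra‖Rb = 1.761 kΩ.
Fractional drop under load = R_th/(R_th + R_L) = 1.761 / (1.761 + 249) = 0.007021.
So the output falls by 0.702 %.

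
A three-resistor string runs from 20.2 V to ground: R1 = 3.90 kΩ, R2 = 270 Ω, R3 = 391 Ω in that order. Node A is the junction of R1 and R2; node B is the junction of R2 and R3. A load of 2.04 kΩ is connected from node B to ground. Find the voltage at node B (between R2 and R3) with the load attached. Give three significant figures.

V ≈ 1.47 V

At node B, R3 is in parallel with the load: R3‖R_L = 328.1 Ω.
Below node A the resistance is R2 + (R3‖R_L) = 598.1 Ω, so V_A = 20.2 × 598.1/4498 = 2.686 V.
Then V_B = V_A × (R3‖R_L)/(R2 + R3‖R_L) = 2.686 × 328.1/598.1 = 1.47 V.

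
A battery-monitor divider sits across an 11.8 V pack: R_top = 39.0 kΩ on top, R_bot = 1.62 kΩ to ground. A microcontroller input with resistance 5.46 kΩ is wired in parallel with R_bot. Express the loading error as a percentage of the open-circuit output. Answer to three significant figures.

The divider's output (Thévenin) resistance is R_top‖R_bot = 1.555 kΩ.
Fractional drop under load = R_th/(R_th + R_L) = 1.555 / (1.555 + 5.46) = 0.2217.
So the output falls by 22.2 %.

22.2 %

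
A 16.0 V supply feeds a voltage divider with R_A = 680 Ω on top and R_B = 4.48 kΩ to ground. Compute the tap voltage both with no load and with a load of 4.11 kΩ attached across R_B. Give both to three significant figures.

Open-circuit: V = 16.0 × 4480/(680 + 4480) = 13.9 V.
With the load, R_B becomes R_B‖R_L = 2144 Ω, so V = 16.0 × 2144/2824 = 12.1 V.

Unloaded: 13.9 V; loaded: 12.1 V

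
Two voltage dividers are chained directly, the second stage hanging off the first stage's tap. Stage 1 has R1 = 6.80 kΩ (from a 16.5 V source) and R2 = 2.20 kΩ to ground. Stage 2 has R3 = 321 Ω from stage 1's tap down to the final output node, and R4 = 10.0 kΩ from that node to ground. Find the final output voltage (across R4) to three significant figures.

V_out ≈ 3.37 V

Stage 2 presents R3+R4 = 10320 Ω as a load on stage 1's tap.
Stage 1's lower leg becomes R2‖(R3+R4) = 1813 Ω, so V_mid = 16.5 × 1813/8613 = 3.474 V.
Stage 2 is itself unloaded: V_out = V_mid × R4/(R3+R4) = 3.474 × 10000/10320 = 3.37 V.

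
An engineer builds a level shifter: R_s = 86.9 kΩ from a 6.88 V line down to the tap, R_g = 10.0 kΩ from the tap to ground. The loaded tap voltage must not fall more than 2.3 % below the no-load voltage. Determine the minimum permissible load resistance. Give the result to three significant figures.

Output resistance R_th = R_s‖R_g = (86.9 × 10.0)/96.90 = 8.968 kΩ.
The fractional drop is R_th/(R_th + R_L); requiring this ≤ 0.0230 gives R_L ≥ R_th(1/0.0230 − 1) = 8.968 × 42.48 = 381 kΩ.

R_L(min) ≈ 381 kΩ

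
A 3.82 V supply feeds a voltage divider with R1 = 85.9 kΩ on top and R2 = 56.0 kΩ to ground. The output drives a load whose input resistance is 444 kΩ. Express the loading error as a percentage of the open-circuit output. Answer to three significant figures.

7.09 %

The divider's output (Thévenin) resistance is R1‖R2 = 33.90 kΩ.
Fractional drop under load = R_th/(R_th + R_L) = 33.90 / (33.90 + 444) = 0.07094.
So the output falls by 7.09 %.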